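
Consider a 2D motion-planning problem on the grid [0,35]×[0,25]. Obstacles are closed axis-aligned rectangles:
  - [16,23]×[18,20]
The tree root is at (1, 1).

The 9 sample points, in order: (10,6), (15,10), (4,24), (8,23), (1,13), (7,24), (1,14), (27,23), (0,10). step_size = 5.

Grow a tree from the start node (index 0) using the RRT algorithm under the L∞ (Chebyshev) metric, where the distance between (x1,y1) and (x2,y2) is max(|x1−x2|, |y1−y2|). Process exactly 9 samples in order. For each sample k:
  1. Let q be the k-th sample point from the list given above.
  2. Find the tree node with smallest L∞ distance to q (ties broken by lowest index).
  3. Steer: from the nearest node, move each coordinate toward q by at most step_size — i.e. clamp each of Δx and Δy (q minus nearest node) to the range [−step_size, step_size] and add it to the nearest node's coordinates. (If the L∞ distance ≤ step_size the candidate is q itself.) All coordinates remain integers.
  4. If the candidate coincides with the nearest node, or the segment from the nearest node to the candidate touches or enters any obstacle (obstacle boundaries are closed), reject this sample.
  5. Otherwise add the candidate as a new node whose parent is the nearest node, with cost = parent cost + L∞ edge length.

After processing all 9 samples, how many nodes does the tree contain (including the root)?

1. q=(10,6) nearest=0 d=9 new=(6,6) → add node 1 parent=0 cost=5
2. q=(15,10) nearest=1 d=9 new=(11,10) → add node 2 parent=1 cost=10
3. q=(4,24) nearest=2 d=14 new=(6,15) → add node 3 parent=2 cost=15
4. q=(8,23) nearest=3 d=8 new=(8,20) → add node 4 parent=3 cost=20
5. q=(1,13) nearest=3 d=5 new=(1,13) → add node 5 parent=3 cost=20
6. q=(7,24) nearest=4 d=4 new=(7,24) → add node 6 parent=4 cost=24
7. q=(1,14) nearest=5 d=1 new=(1,14) → add node 7 parent=5 cost=21
8. q=(27,23) nearest=2 d=16 new=(16,15) → add node 8 parent=2 cost=15
9. q=(0,10) nearest=5 d=3 new=(0,10) → add node 9 parent=5 cost=23

Node count: 10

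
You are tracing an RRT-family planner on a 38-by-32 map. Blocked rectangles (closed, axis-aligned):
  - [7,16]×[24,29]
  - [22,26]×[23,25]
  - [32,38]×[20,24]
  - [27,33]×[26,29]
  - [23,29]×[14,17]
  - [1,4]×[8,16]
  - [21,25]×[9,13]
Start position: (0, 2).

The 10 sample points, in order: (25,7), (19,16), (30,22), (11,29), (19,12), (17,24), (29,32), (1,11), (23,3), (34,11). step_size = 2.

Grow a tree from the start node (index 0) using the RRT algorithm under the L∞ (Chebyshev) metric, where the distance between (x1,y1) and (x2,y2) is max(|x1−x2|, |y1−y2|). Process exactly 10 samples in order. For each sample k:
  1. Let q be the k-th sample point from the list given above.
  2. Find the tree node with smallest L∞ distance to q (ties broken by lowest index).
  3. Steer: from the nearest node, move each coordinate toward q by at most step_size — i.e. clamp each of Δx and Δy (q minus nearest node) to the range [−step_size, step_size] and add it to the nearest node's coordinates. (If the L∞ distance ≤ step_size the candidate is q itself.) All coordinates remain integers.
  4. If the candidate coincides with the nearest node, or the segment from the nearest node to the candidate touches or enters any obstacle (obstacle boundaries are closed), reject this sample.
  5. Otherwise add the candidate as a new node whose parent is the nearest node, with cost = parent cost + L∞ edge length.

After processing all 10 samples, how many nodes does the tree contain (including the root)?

Node count: 10

1. q=(25,7) nearest=0 d=25 new=(2,4) → add node 1 parent=0 cost=2
2. q=(19,16) nearest=1 d=17 new=(4,6) → add node 2 parent=1 cost=4
3. q=(30,22) nearest=2 d=26 new=(6,8) → add node 3 parent=2 cost=6
4. q=(11,29) nearest=3 d=21 new=(8,10) → add node 4 parent=3 cost=8
5. q=(19,12) nearest=4 d=11 new=(10,12) → add node 5 parent=4 cost=10
6. q=(17,24) nearest=5 d=12 new=(12,14) → add node 6 parent=5 cost=12
7. q=(29,32) nearest=6 d=18 new=(14,16) → add node 7 parent=6 cost=14
8. q=(1,11) nearest=2 d=5 new=(2,8) → blocked by [1,4]×[8,16], reject
9. q=(23,3) nearest=6 d=11 new=(14,12) → add node 8 parent=6 cost=14
10. q=(34,11) nearest=7 d=20 new=(16,14) → add node 9 parent=7 cost=16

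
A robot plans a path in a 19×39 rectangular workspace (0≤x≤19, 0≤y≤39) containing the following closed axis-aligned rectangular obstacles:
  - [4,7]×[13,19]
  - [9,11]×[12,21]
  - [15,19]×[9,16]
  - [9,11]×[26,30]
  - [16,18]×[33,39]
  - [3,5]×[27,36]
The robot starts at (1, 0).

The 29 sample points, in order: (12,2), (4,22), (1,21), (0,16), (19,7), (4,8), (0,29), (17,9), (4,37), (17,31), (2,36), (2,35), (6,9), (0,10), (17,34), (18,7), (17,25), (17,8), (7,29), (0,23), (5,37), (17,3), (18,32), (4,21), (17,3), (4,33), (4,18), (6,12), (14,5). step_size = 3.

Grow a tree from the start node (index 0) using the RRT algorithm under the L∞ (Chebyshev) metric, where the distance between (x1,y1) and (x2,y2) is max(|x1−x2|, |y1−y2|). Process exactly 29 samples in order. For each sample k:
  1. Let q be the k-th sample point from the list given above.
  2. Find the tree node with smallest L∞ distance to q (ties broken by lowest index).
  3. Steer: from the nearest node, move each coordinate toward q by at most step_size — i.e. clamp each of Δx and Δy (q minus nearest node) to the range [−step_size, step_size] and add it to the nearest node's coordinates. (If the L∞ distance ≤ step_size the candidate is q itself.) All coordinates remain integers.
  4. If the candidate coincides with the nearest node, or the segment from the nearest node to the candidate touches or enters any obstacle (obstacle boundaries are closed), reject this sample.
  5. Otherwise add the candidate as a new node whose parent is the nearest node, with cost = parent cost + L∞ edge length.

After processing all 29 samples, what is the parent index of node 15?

1. q=(12,2) nearest=0 d=11 new=(4,2) → add node 1 parent=0 cost=3
2. q=(4,22) nearest=1 d=20 new=(4,5) → add node 2 parent=1 cost=6
3. q=(1,21) nearest=2 d=16 new=(1,8) → add node 3 parent=2 cost=9
4. q=(0,16) nearest=3 d=8 new=(0,11) → add node 4 parent=3 cost=12
5. q=(19,7) nearest=1 d=15 new=(7,5) → add node 5 parent=1 cost=6
6. q=(4,8) nearest=2 d=3 new=(4,8) → add node 6 parent=2 cost=9
7. q=(0,29) nearest=4 d=18 new=(0,14) → add node 7 parent=4 cost=15
8. q=(17,9) nearest=5 d=10 new=(10,8) → add node 8 parent=5 cost=9
9. q=(4,37) nearest=7 d=23 new=(3,17) → add node 9 parent=7 cost=18
10. q=(17,31) nearest=9 d=14 new=(6,20) → blocked by [4,7]×[13,19], reject
11. q=(2,36) nearest=9 d=19 new=(2,20) → add node 10 parent=9 cost=21
12. q=(2,35) nearest=10 d=15 new=(2,23) → add node 11 parent=10 cost=24
13. q=(6,9) nearest=6 d=2 new=(6,9) → add node 12 parent=6 cost=11
14. q=(0,10) nearest=4 d=1 new=(0,10) → add node 13 parent=4 cost=13
15. q=(17,34) nearest=10 d=15 new=(5,23) → add node 14 parent=10 cost=24
16. q=(18,7) nearest=8 d=8 new=(13,7) → add node 15 parent=8 cost=12
17. q=(17,25) nearest=14 d=12 new=(8,25) → add node 16 parent=14 cost=27
18. q=(17,8) nearest=15 d=4 new=(16,8) → add node 17 parent=15 cost=15
19. q=(7,29) nearest=16 d=4 new=(7,28) → add node 18 parent=16 cost=30
20. q=(0,23) nearest=11 d=2 new=(0,23) → add node 19 parent=11 cost=26
21. q=(5,37) nearest=18 d=9 new=(5,31) → blocked by [3,5]×[27,36], reject
22. q=(17,3) nearest=15 d=4 new=(16,4) → add node 20 parent=15 cost=15
23. q=(18,32) nearest=16 d=10 new=(11,28) → blocked by [9,11]×[26,30], reject
24. q=(4,21) nearest=10 d=2 new=(4,21) → add node 21 parent=10 cost=23
25. q=(17,3) nearest=20 d=1 new=(17,3) → add node 22 parent=20 cost=16
26. q=(4,33) nearest=18 d=5 new=(4,31) → blocked by [3,5]×[27,36], reject
27. q=(4,18) nearest=9 d=1 new=(4,18) → blocked by [4,7]×[13,19], reject
28. q=(6,12) nearest=12 d=3 new=(6,12) → add node 23 parent=12 cost=14
29. q=(14,5) nearest=15 d=2 new=(14,5) → add node 24 parent=15 cost=14

Parent of node 15: 8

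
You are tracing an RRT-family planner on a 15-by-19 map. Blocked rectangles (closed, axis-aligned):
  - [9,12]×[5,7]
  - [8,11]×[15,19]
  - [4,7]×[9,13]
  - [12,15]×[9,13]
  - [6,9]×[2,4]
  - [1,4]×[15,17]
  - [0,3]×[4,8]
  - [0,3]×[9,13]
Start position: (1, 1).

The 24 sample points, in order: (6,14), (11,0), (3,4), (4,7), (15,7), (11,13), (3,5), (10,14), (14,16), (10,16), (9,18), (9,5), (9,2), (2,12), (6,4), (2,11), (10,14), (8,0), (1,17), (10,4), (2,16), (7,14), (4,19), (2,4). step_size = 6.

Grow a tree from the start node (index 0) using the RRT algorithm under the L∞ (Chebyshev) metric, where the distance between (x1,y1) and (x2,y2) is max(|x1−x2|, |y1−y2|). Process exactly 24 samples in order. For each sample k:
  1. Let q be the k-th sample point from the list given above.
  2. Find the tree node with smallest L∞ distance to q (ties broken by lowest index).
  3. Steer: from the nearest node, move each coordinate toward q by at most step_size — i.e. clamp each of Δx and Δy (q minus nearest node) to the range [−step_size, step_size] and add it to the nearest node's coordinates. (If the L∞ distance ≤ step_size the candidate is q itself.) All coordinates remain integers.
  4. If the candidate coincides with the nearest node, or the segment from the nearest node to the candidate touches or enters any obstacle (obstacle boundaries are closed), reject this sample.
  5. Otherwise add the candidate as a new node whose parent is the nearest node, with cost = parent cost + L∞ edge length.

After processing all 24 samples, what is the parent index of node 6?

Parent of node 6: 0

1. q=(6,14) nearest=0 d=13 new=(6,7) → add node 1 parent=0 cost=6
2. q=(11,0) nearest=1 d=7 new=(11,1) → blocked by [6,9]×[2,4], reject
3. q=(3,4) nearest=0 d=3 new=(3,4) → blocked by [0,3]×[4,8], reject
4. q=(4,7) nearest=1 d=2 new=(4,7) → add node 2 parent=1 cost=8
5. q=(15,7) nearest=1 d=9 new=(12,7) → blocked by [9,12]×[5,7], reject
6. q=(11,13) nearest=1 d=6 new=(11,13) → add node 3 parent=1 cost=12
7. q=(3,5) nearest=2 d=2 new=(3,5) → blocked by [0,3]×[4,8], reject
8. q=(10,14) nearest=3 d=1 new=(10,14) → add node 4 parent=3 cost=13
9. q=(14,16) nearest=3 d=3 new=(14,16) → add node 5 parent=3 cost=15
10. q=(10,16) nearest=4 d=2 new=(10,16) → blocked by [8,11]×[15,19], reject
11. q=(9,18) nearest=4 d=4 new=(9,18) → blocked by [8,11]×[15,19], reject
12. q=(9,5) nearest=1 d=3 new=(9,5) → blocked by [9,12]×[5,7], reject
13. q=(9,2) nearest=1 d=5 new=(9,2) → blocked by [6,9]×[2,4], reject
14. q=(2,12) nearest=1 d=5 new=(2,12) → blocked by [4,7]×[9,13], reject
15. q=(6,4) nearest=1 d=3 new=(6,4) → blocked by [6,9]×[2,4], reject
16. q=(2,11) nearest=1 d=4 new=(2,11) → blocked by [4,7]×[9,13], reject
17. q=(10,14) nearest=4 d=0 → coincident, reject
18. q=(8,0) nearest=0 d=7 new=(7,0) → add node 6 parent=0 cost=6
19. q=(1,17) nearest=4 d=9 new=(4,17) → blocked by [8,11]×[15,19], reject
20. q=(10,4) nearest=1 d=4 new=(10,4) → add node 7 parent=1 cost=10
21. q=(2,16) nearest=4 d=8 new=(4,16) → blocked by [1,4]×[15,17], reject
22. q=(7,14) nearest=4 d=3 new=(7,14) → add node 8 parent=4 cost=16
23. q=(4,19) nearest=8 d=5 new=(4,19) → add node 9 parent=8 cost=21
24. q=(2,4) nearest=0 d=3 new=(2,4) → blocked by [0,3]×[4,8], reject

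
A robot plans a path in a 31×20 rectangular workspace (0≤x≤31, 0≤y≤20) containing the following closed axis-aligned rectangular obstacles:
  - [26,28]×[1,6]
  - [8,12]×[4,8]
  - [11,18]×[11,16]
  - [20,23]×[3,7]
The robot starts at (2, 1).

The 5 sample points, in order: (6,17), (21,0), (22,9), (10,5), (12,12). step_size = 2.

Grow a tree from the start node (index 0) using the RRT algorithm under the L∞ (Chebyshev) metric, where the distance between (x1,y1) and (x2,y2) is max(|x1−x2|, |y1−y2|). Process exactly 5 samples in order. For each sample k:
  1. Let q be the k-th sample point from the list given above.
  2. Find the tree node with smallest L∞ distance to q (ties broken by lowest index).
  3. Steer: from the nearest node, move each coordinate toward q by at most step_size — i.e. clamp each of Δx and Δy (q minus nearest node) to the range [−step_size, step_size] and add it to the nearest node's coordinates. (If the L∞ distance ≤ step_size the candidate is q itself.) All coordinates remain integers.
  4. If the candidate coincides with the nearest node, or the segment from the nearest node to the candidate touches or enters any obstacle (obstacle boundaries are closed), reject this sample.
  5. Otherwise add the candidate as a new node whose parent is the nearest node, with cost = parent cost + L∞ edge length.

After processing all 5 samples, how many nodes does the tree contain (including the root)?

1. q=(6,17) nearest=0 d=16 new=(4,3) → add node 1 parent=0 cost=2
2. q=(21,0) nearest=1 d=17 new=(6,1) → add node 2 parent=1 cost=4
3. q=(22,9) nearest=2 d=16 new=(8,3) → add node 3 parent=2 cost=6
4. q=(10,5) nearest=3 d=2 new=(10,5) → blocked by [8,12]×[4,8], reject
5. q=(12,12) nearest=1 d=9 new=(6,5) → add node 4 parent=1 cost=4

Node count: 5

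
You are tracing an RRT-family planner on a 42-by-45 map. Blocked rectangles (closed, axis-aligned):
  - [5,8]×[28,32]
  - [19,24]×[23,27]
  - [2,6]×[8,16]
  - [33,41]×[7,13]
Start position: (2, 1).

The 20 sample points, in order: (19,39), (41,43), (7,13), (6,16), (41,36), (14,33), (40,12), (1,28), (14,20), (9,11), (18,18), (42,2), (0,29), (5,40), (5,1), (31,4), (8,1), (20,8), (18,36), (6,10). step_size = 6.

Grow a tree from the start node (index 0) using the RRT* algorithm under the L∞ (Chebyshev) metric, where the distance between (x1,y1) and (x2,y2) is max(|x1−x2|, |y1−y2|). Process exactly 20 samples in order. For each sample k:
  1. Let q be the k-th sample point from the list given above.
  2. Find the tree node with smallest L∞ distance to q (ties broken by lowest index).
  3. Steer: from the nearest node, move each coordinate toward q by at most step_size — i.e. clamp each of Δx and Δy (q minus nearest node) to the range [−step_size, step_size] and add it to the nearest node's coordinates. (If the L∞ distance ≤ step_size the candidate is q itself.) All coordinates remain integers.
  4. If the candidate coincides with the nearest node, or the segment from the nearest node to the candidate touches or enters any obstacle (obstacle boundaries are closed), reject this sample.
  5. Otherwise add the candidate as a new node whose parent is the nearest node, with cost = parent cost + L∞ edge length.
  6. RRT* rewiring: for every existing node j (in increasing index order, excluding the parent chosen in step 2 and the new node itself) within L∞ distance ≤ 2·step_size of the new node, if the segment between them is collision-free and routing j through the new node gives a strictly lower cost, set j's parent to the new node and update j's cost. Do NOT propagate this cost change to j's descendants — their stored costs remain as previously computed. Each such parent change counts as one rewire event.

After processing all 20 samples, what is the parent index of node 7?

Parent of node 7: 8

1. q=(19,39) nearest=0 d=38 new=(8,7) → add node 1 parent=0 cost=6
2. q=(41,43) nearest=1 d=36 new=(14,13) → add node 2 parent=1 cost=12
3. q=(7,13) nearest=1 d=6 new=(7,13) → add node 3 parent=1 cost=12
4. q=(6,16) nearest=3 d=3 new=(6,16) → blocked by [2,6]×[8,16], reject
5. q=(41,36) nearest=2 d=27 new=(20,19) → add node 4 parent=2 cost=18
6. q=(14,33) nearest=4 d=14 new=(14,25) → add node 5 parent=4 cost=24
7. q=(40,12) nearest=4 d=20 new=(26,13) → add node 6 parent=4 cost=24
8. q=(1,28) nearest=5 d=13 new=(8,28) → blocked by [5,8]×[28,32], reject
9. q=(14,20) nearest=5 d=5 new=(14,20) → add node 7 parent=5 cost=29
10. q=(9,11) nearest=3 d=2 new=(9,11) → add node 8 parent=3 cost=14; rewire 7→8 (23<29)
11. q=(18,18) nearest=4 d=2 new=(18,18) → add node 9 parent=4 cost=20
12. q=(42,2) nearest=6 d=16 new=(32,7) → add node 10 parent=6 cost=30
13. q=(0,29) nearest=5 d=14 new=(8,29) → blocked by [5,8]×[28,32], reject
14. q=(5,40) nearest=5 d=15 new=(8,31) → blocked by [5,8]×[28,32], reject
15. q=(5,1) nearest=0 d=3 new=(5,1) → add node 11 parent=0 cost=3; rewire 8→11 (13<14)
16. q=(31,4) nearest=10 d=3 new=(31,4) → add node 12 parent=10 cost=33
17. q=(8,1) nearest=11 d=3 new=(8,1) → add node 13 parent=11 cost=6
18. q=(20,8) nearest=2 d=6 new=(20,8) → add node 14 parent=2 cost=18; rewire 12→14 (29<33)
19. q=(18,36) nearest=5 d=11 new=(18,31) → add node 15 parent=5 cost=30
20. q=(6,10) nearest=1 d=3 new=(6,10) → blocked by [2,6]×[8,16], reject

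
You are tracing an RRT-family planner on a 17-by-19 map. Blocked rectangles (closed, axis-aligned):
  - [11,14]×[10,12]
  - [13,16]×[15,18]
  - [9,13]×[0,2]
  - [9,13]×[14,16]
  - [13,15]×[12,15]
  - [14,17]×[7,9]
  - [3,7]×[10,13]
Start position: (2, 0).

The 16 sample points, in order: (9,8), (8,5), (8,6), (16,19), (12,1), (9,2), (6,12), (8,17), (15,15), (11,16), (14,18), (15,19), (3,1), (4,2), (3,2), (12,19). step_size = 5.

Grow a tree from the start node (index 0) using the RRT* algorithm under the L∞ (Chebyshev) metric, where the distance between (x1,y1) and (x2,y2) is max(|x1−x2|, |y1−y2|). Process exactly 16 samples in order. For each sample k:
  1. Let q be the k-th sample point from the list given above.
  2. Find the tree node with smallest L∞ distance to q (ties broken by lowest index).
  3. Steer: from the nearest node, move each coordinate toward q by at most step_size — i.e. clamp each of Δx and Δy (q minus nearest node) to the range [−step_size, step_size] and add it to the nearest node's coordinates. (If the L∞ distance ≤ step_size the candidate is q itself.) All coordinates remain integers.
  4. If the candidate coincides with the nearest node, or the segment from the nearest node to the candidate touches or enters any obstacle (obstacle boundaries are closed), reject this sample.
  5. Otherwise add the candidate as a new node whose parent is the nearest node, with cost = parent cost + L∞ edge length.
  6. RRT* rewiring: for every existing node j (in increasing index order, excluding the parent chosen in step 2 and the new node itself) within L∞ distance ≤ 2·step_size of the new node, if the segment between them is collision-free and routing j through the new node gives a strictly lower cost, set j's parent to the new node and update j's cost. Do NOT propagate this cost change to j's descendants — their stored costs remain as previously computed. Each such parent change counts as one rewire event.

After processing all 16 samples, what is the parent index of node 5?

Parent of node 5: 0

1. q=(9,8) nearest=0 d=8 new=(7,5) → add node 1 parent=0 cost=5
2. q=(8,5) nearest=1 d=1 new=(8,5) → add node 2 parent=1 cost=6
3. q=(8,6) nearest=1 d=1 new=(8,6) → add node 3 parent=1 cost=6
4. q=(16,19) nearest=3 d=13 new=(13,11) → blocked by [11,14]×[10,12], reject
5. q=(12,1) nearest=2 d=4 new=(12,1) → blocked by [9,13]×[0,2], reject
6. q=(9,2) nearest=1 d=3 new=(9,2) → blocked by [9,13]×[0,2], reject
7. q=(6,12) nearest=3 d=6 new=(6,11) → blocked by [3,7]×[10,13], reject
8. q=(8,17) nearest=3 d=11 new=(8,11) → add node 4 parent=3 cost=11
9. q=(15,15) nearest=4 d=7 new=(13,15) → blocked by [13,16]×[15,18], reject
10. q=(11,16) nearest=4 d=5 new=(11,16) → blocked by [9,13]×[14,16], reject
11. q=(14,18) nearest=4 d=7 new=(13,16) → blocked by [13,16]×[15,18], reject
12. q=(15,19) nearest=4 d=8 new=(13,16) → blocked by [13,16]×[15,18], reject
13. q=(3,1) nearest=0 d=1 new=(3,1) → add node 5 parent=0 cost=1
14. q=(4,2) nearest=5 d=1 new=(4,2) → add node 6 parent=5 cost=2
15. q=(3,2) nearest=5 d=1 new=(3,2) → add node 7 parent=5 cost=2
16. q=(12,19) nearest=4 d=8 new=(12,16) → blocked by [9,13]×[14,16], reject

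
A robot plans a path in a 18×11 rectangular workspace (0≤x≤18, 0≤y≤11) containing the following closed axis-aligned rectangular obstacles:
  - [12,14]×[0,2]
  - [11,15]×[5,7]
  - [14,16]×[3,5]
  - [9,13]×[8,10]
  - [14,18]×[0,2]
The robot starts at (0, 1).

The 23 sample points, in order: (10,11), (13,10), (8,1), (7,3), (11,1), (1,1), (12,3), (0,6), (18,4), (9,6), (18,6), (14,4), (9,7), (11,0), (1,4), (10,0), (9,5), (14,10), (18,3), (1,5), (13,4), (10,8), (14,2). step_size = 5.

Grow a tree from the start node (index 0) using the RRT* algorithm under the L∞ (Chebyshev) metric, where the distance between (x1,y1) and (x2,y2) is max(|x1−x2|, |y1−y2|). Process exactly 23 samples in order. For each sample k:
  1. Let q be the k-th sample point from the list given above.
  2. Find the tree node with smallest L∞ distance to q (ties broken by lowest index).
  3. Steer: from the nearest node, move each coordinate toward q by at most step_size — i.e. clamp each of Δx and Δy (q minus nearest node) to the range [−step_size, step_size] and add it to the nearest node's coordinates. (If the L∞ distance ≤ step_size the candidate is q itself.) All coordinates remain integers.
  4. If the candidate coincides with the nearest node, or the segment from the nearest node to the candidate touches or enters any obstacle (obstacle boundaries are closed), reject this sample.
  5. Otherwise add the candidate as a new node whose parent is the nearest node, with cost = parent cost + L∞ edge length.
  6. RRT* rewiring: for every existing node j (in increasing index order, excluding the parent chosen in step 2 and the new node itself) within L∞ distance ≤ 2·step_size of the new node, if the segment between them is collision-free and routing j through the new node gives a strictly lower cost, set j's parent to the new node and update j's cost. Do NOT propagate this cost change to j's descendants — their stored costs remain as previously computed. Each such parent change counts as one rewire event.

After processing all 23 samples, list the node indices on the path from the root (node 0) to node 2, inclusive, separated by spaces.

1. q=(10,11) nearest=0 d=10 new=(5,6) → add node 1 parent=0 cost=5
2. q=(13,10) nearest=1 d=8 new=(10,10) → blocked by [9,13]×[8,10], reject
3. q=(8,1) nearest=1 d=5 new=(8,1) → add node 2 parent=1 cost=10
4. q=(7,3) nearest=2 d=2 new=(7,3) → add node 3 parent=2 cost=12
5. q=(11,1) nearest=2 d=3 new=(11,1) → add node 4 parent=2 cost=13
6. q=(1,1) nearest=0 d=1 new=(1,1) → add node 5 parent=0 cost=1; rewire 2→5 (8<10); rewire 3→5 (7<12); rewire 4→5 (11<13)
7. q=(12,3) nearest=4 d=2 new=(12,3) → add node 6 parent=4 cost=13
8. q=(0,6) nearest=0 d=5 new=(0,6) → add node 7 parent=0 cost=5
9. q=(18,4) nearest=6 d=6 new=(17,4) → blocked by [14,16]×[3,5], reject
10. q=(9,6) nearest=3 d=3 new=(9,6) → add node 8 parent=3 cost=10
11. q=(18,6) nearest=6 d=6 new=(17,6) → blocked by [14,16]×[3,5], reject
12. q=(14,4) nearest=6 d=2 new=(14,4) → blocked by [14,16]×[3,5], reject
13. q=(9,7) nearest=8 d=1 new=(9,7) → add node 9 parent=8 cost=11
14. q=(11,0) nearest=4 d=1 new=(11,0) → add node 10 parent=4 cost=12
15. q=(1,4) nearest=7 d=2 new=(1,4) → add node 11 parent=7 cost=7
16. q=(10,0) nearest=4 d=1 new=(10,0) → add node 12 parent=4 cost=12
17. q=(9,5) nearest=8 d=1 new=(9,5) → add node 13 parent=8 cost=11
18. q=(14,10) nearest=8 d=5 new=(14,10) → blocked by [9,13]×[8,10], reject
19. q=(18,3) nearest=6 d=6 new=(17,3) → blocked by [14,16]×[3,5], reject
20. q=(1,5) nearest=7 d=1 new=(1,5) → add node 14 parent=7 cost=6
21. q=(13,4) nearest=6 d=1 new=(13,4) → add node 15 parent=6 cost=14
22. q=(10,8) nearest=9 d=1 new=(10,8) → blocked by [9,13]×[8,10], reject
23. q=(14,2) nearest=6 d=2 new=(14,2) → blocked by [12,14]×[0,2], reject

Path: 0 5 2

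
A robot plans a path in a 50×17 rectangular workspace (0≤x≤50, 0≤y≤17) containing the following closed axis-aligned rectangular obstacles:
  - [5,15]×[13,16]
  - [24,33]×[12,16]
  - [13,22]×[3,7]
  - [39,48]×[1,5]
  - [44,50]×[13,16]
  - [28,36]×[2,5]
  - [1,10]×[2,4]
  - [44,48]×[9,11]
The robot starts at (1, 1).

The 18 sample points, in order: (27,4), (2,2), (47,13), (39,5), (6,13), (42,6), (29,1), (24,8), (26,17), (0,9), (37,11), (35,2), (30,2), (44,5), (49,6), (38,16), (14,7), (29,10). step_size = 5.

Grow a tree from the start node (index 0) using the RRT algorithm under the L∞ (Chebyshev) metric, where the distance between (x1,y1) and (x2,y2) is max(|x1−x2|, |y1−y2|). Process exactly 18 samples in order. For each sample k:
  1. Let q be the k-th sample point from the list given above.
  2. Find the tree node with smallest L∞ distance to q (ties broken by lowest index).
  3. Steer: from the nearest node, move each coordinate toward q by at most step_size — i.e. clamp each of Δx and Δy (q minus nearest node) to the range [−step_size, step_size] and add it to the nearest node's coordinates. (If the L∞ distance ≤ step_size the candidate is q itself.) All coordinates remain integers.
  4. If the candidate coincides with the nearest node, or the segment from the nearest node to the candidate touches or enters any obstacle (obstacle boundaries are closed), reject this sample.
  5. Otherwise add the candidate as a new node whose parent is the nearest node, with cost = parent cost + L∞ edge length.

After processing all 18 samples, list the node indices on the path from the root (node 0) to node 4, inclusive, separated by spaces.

1. q=(27,4) nearest=0 d=26 new=(6,4) → blocked by [1,10]×[2,4], reject
2. q=(2,2) nearest=0 d=1 new=(2,2) → blocked by [1,10]×[2,4], reject
3. q=(47,13) nearest=0 d=46 new=(6,6) → blocked by [1,10]×[2,4], reject
4. q=(39,5) nearest=0 d=38 new=(6,5) → blocked by [1,10]×[2,4], reject
5. q=(6,13) nearest=0 d=12 new=(6,6) → blocked by [1,10]×[2,4], reject
6. q=(42,6) nearest=0 d=41 new=(6,6) → blocked by [1,10]×[2,4], reject
7. q=(29,1) nearest=0 d=28 new=(6,1) → add node 1 parent=0 cost=5
8. q=(24,8) nearest=1 d=18 new=(11,6) → blocked by [1,10]×[2,4], reject
9. q=(26,17) nearest=1 d=20 new=(11,6) → blocked by [1,10]×[2,4], reject
10. q=(0,9) nearest=0 d=8 new=(0,6) → add node 2 parent=0 cost=5
11. q=(37,11) nearest=1 d=31 new=(11,6) → blocked by [1,10]×[2,4], reject
12. q=(35,2) nearest=1 d=29 new=(11,2) → add node 3 parent=1 cost=10
13. q=(30,2) nearest=3 d=19 new=(16,2) → add node 4 parent=3 cost=15
14. q=(44,5) nearest=4 d=28 new=(21,5) → blocked by [13,22]×[3,7], reject
15. q=(49,6) nearest=4 d=33 new=(21,6) → blocked by [13,22]×[3,7], reject
16. q=(38,16) nearest=4 d=22 new=(21,7) → blocked by [13,22]×[3,7], reject
17. q=(14,7) nearest=3 d=5 new=(14,7) → blocked by [13,22]×[3,7], reject
18. q=(29,10) nearest=4 d=13 new=(21,7) → blocked by [13,22]×[3,7], reject

Path: 0 1 3 4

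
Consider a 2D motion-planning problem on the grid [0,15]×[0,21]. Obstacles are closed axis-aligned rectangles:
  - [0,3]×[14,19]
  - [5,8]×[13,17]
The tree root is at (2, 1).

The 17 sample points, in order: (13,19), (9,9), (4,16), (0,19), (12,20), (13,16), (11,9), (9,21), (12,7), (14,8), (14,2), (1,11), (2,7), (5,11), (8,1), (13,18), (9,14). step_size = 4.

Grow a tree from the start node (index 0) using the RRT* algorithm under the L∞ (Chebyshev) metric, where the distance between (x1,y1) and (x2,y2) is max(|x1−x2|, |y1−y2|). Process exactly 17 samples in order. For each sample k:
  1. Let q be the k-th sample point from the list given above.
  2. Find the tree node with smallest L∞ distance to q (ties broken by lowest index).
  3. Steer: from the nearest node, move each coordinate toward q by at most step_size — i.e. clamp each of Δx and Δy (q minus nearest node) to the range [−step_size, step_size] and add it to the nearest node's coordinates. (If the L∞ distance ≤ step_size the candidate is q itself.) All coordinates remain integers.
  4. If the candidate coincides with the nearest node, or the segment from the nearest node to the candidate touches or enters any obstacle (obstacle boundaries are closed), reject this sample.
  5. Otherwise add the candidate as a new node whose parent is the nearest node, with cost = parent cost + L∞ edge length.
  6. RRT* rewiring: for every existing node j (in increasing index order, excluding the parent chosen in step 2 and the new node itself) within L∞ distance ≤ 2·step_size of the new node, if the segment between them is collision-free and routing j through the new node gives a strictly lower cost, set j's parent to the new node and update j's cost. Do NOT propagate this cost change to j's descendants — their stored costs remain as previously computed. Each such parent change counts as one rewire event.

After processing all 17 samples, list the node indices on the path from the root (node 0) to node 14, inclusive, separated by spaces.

1. q=(13,19) nearest=0 d=18 new=(6,5) → add node 1 parent=0 cost=4
2. q=(9,9) nearest=1 d=4 new=(9,9) → add node 2 parent=1 cost=8
3. q=(4,16) nearest=2 d=7 new=(5,13) → blocked by [5,8]×[13,17], reject
4. q=(0,19) nearest=2 d=10 new=(5,13) → blocked by [5,8]×[13,17], reject
5. q=(12,20) nearest=2 d=11 new=(12,13) → add node 3 parent=2 cost=12
6. q=(13,16) nearest=3 d=3 new=(13,16) → add node 4 parent=3 cost=15
7. q=(11,9) nearest=2 d=2 new=(11,9) → add node 5 parent=2 cost=10
8. q=(9,21) nearest=4 d=5 new=(9,20) → add node 6 parent=4 cost=19
9. q=(12,7) nearest=5 d=2 new=(12,7) → add node 7 parent=5 cost=12
10. q=(14,8) nearest=7 d=2 new=(14,8) → add node 8 parent=7 cost=14
11. q=(14,2) nearest=7 d=5 new=(14,3) → add node 9 parent=7 cost=16
12. q=(1,11) nearest=1 d=6 new=(2,9) → add node 10 parent=1 cost=8
13. q=(2,7) nearest=10 d=2 new=(2,7) → add node 11 parent=10 cost=10
14. q=(5,11) nearest=10 d=3 new=(5,11) → add node 12 parent=10 cost=11
15. q=(8,1) nearest=1 d=4 new=(8,1) → add node 13 parent=1 cost=8; rewire 9→13 (14<16)
16. q=(13,18) nearest=4 d=2 new=(13,18) → add node 14 parent=4 cost=17
17. q=(9,14) nearest=3 d=3 new=(9,14) → add node 15 parent=3 cost=15

Path: 0 1 2 3 4 14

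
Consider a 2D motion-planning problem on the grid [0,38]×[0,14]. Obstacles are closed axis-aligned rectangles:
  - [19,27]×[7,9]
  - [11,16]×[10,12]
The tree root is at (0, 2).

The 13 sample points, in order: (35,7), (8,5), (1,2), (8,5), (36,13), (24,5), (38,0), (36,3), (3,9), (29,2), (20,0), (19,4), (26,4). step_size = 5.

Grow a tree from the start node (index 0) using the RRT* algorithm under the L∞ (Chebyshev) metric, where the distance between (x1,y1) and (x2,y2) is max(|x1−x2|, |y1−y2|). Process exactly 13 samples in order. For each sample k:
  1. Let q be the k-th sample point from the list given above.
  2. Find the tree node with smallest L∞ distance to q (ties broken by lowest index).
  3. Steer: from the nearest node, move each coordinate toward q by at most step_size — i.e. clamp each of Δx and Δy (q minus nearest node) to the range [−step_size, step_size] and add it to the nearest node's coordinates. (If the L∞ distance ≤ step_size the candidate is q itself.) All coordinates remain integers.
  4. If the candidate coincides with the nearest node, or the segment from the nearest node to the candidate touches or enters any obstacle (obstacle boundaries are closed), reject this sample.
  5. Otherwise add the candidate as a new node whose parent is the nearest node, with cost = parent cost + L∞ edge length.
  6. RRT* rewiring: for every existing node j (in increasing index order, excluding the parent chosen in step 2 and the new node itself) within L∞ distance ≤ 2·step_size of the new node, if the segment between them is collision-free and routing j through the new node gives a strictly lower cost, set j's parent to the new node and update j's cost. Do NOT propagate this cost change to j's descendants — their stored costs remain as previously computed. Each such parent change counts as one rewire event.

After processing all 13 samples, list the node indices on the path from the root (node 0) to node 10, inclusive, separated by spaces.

Path: 0 1 2 4 5 10

1. q=(35,7) nearest=0 d=35 new=(5,7) → add node 1 parent=0 cost=5
2. q=(8,5) nearest=1 d=3 new=(8,5) → add node 2 parent=1 cost=8
3. q=(1,2) nearest=0 d=1 new=(1,2) → add node 3 parent=0 cost=1
4. q=(8,5) nearest=2 d=0 → coincident, reject
5. q=(36,13) nearest=2 d=28 new=(13,10) → blocked by [11,16]×[10,12], reject
6. q=(24,5) nearest=2 d=16 new=(13,5) → add node 4 parent=2 cost=13
7. q=(38,0) nearest=4 d=25 new=(18,0) → add node 5 parent=4 cost=18
8. q=(36,3) nearest=5 d=18 new=(23,3) → add node 6 parent=5 cost=23
9. q=(3,9) nearest=1 d=2 new=(3,9) → add node 7 parent=1 cost=7
10. q=(29,2) nearest=6 d=6 new=(28,2) → add node 8 parent=6 cost=28
11. q=(20,0) nearest=5 d=2 new=(20,0) → add node 9 parent=5 cost=20
12. q=(19,4) nearest=5 d=4 new=(19,4) → add node 10 parent=5 cost=22
13. q=(26,4) nearest=8 d=2 new=(26,4) → add node 11 parent=8 cost=30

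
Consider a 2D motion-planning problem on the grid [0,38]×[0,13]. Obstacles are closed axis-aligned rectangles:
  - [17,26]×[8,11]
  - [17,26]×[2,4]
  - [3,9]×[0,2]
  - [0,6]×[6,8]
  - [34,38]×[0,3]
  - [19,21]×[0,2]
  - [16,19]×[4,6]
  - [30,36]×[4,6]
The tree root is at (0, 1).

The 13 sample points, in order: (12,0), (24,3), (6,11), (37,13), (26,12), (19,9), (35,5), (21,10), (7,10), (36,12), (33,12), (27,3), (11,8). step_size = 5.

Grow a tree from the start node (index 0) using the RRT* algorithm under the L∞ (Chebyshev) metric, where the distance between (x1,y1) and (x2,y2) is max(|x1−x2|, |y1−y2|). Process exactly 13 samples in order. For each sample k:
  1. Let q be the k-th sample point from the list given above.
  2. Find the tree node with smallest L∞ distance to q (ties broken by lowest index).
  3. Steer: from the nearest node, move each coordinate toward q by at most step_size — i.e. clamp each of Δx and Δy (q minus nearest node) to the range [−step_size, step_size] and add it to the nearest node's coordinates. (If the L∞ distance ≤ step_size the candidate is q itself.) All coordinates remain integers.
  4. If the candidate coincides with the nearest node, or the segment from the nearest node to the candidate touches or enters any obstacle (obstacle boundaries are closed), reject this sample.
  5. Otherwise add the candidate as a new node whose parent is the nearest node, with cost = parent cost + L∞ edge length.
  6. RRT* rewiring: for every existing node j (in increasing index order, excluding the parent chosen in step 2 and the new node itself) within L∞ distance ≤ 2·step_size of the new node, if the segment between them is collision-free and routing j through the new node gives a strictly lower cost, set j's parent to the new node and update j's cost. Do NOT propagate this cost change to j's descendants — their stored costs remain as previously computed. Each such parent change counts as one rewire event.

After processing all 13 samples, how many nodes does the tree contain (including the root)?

1. q=(12,0) nearest=0 d=12 new=(5,0) → blocked by [3,9]×[0,2], reject
2. q=(24,3) nearest=0 d=24 new=(5,3) → add node 1 parent=0 cost=5
3. q=(6,11) nearest=1 d=8 new=(6,8) → blocked by [0,6]×[6,8], reject
4. q=(37,13) nearest=1 d=32 new=(10,8) → add node 2 parent=1 cost=10
5. q=(26,12) nearest=2 d=16 new=(15,12) → add node 3 parent=2 cost=15
6. q=(19,9) nearest=3 d=4 new=(19,9) → blocked by [17,26]×[8,11], reject
7. q=(35,5) nearest=3 d=20 new=(20,7) → blocked by [17,26]×[8,11], reject
8. q=(21,10) nearest=3 d=6 new=(20,10) → blocked by [17,26]×[8,11], reject
9. q=(7,10) nearest=2 d=3 new=(7,10) → add node 4 parent=2 cost=13
10. q=(36,12) nearest=3 d=21 new=(20,12) → add node 5 parent=3 cost=20
11. q=(33,12) nearest=5 d=13 new=(25,12) → add node 6 parent=5 cost=25
12. q=(27,3) nearest=5 d=9 new=(25,7) → blocked by [17,26]×[8,11], reject
13. q=(11,8) nearest=2 d=1 new=(11,8) → add node 7 parent=2 cost=11

Node count: 8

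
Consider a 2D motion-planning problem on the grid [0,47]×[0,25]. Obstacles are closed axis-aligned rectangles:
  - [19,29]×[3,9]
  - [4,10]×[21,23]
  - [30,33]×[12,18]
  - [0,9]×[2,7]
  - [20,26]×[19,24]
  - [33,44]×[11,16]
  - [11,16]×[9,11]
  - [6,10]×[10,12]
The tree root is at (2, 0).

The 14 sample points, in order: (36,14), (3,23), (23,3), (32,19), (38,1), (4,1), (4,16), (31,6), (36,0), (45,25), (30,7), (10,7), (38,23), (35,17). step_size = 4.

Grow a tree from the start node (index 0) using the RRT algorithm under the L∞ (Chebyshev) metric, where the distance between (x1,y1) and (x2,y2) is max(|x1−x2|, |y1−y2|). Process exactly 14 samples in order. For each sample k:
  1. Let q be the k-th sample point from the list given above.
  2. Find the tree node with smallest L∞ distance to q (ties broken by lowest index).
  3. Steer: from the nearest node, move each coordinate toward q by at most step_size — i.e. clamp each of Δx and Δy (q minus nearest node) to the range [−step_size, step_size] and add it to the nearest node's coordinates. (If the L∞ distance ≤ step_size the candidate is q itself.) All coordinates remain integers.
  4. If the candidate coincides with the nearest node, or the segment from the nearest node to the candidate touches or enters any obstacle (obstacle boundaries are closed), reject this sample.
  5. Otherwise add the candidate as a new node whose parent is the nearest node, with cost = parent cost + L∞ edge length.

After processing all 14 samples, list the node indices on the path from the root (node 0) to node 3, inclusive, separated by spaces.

Path: 0 1 3

1. q=(36,14) nearest=0 d=34 new=(6,4) → blocked by [0,9]×[2,7], reject
2. q=(3,23) nearest=0 d=23 new=(3,4) → blocked by [0,9]×[2,7], reject
3. q=(23,3) nearest=0 d=21 new=(6,3) → blocked by [0,9]×[2,7], reject
4. q=(32,19) nearest=0 d=30 new=(6,4) → blocked by [0,9]×[2,7], reject
5. q=(38,1) nearest=0 d=36 new=(6,1) → add node 1 parent=0 cost=4
6. q=(4,1) nearest=0 d=2 new=(4,1) → add node 2 parent=0 cost=2
7. q=(4,16) nearest=1 d=15 new=(4,5) → blocked by [0,9]×[2,7], reject
8. q=(31,6) nearest=1 d=25 new=(10,5) → blocked by [0,9]×[2,7], reject
9. q=(36,0) nearest=1 d=30 new=(10,0) → add node 3 parent=1 cost=8
10. q=(45,25) nearest=3 d=35 new=(14,4) → add node 4 parent=3 cost=12
11. q=(30,7) nearest=4 d=16 new=(18,7) → add node 5 parent=4 cost=16
12. q=(10,7) nearest=4 d=4 new=(10,7) → add node 6 parent=4 cost=16
13. q=(38,23) nearest=5 d=20 new=(22,11) → blocked by [19,29]×[3,9], reject
14. q=(35,17) nearest=5 d=17 new=(22,11) → blocked by [19,29]×[3,9], reject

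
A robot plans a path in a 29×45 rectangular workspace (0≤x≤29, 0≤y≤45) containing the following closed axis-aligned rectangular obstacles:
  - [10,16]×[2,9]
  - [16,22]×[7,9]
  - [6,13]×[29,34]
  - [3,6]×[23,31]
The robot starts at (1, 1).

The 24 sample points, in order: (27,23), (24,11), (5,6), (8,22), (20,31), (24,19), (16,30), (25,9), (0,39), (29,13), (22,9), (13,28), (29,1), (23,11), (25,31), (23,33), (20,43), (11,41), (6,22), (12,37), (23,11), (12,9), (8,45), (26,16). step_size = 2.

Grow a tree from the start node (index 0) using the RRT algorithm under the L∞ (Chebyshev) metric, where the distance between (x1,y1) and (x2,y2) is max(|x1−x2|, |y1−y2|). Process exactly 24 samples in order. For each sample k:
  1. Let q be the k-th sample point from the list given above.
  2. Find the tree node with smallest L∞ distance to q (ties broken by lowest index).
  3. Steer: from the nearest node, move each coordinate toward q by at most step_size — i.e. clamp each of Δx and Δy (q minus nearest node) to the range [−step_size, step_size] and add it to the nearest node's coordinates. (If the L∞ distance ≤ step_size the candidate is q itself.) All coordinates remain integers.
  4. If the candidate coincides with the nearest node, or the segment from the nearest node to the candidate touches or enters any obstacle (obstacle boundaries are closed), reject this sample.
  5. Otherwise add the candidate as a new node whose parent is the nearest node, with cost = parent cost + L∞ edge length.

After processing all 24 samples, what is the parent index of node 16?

Parent of node 16: 15

1. q=(27,23) nearest=0 d=26 new=(3,3) → add node 1 parent=0 cost=2
2. q=(24,11) nearest=1 d=21 new=(5,5) → add node 2 parent=1 cost=4
3. q=(5,6) nearest=2 d=1 new=(5,6) → add node 3 parent=2 cost=5
4. q=(8,22) nearest=3 d=16 new=(7,8) → add node 4 parent=3 cost=7
5. q=(20,31) nearest=4 d=23 new=(9,10) → add node 5 parent=4 cost=9
6. q=(24,19) nearest=5 d=15 new=(11,12) → add node 6 parent=5 cost=11
7. q=(16,30) nearest=6 d=18 new=(13,14) → add node 7 parent=6 cost=13
8. q=(25,9) nearest=7 d=12 new=(15,12) → add node 8 parent=7 cost=15
9. q=(0,39) nearest=7 d=25 new=(11,16) → add node 9 parent=7 cost=15
10. q=(29,13) nearest=8 d=14 new=(17,13) → add node 10 parent=8 cost=17
11. q=(22,9) nearest=10 d=5 new=(19,11) → add node 11 parent=10 cost=19
12. q=(13,28) nearest=9 d=12 new=(13,18) → add node 12 parent=9 cost=17
13. q=(29,1) nearest=11 d=10 new=(21,9) → blocked by [16,22]×[7,9], reject
14. q=(23,11) nearest=11 d=4 new=(21,11) → add node 13 parent=11 cost=21
15. q=(25,31) nearest=12 d=13 new=(15,20) → add node 14 parent=12 cost=19
16. q=(23,33) nearest=14 d=13 new=(17,22) → add node 15 parent=14 cost=21
17. q=(20,43) nearest=15 d=21 new=(19,24) → add node 16 parent=15 cost=23
18. q=(11,41) nearest=16 d=17 new=(17,26) → add node 17 parent=16 cost=25
19. q=(6,22) nearest=9 d=6 new=(9,18) → add node 18 parent=9 cost=17
20. q=(12,37) nearest=17 d=11 new=(15,28) → add node 19 parent=17 cost=27
21. q=(23,11) nearest=13 d=2 new=(23,11) → add node 20 parent=13 cost=23
22. q=(12,9) nearest=5 d=3 new=(11,9) → blocked by [10,16]×[2,9], reject
23. q=(8,45) nearest=19 d=17 new=(13,30) → blocked by [6,13]×[29,34], reject
24. q=(26,16) nearest=13 d=5 new=(23,13) → add node 21 parent=13 cost=23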